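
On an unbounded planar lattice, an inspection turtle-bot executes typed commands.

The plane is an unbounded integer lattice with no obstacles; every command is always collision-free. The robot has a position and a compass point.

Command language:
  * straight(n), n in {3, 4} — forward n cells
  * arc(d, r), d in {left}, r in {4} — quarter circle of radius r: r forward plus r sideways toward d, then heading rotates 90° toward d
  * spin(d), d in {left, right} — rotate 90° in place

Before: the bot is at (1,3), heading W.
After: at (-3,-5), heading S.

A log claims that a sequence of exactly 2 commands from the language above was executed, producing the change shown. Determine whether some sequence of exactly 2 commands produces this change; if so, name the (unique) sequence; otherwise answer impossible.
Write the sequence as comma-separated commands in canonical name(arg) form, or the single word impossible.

key: running straight(4) before arc(left, 4) would end elsewhere — order is forced
begin: at (1,3), heading W
1. arc(left, 4) → at (-3,-1), heading S
2. straight(4) → at (-3,-5), heading S
uniquely the one of 25 2-step routes that fits.

arc(left, 4), straight(4)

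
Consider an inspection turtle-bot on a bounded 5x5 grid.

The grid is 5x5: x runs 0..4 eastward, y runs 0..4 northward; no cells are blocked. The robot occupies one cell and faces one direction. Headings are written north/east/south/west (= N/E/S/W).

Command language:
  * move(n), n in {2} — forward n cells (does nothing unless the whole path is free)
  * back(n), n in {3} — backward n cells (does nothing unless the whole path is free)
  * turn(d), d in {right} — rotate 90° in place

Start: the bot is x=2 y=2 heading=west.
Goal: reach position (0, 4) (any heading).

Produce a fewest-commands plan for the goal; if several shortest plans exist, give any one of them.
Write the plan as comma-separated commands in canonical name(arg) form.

move(2), turn(right), move(2)

t0: x=2 y=2 heading=west
step 1 (move(2)): x=0 y=2 heading=west
step 2 (turn(right)): x=0 y=2 heading=north
step 3 (move(2)): x=0 y=4 heading=north
no 2-step plan works, so 3 is optimal.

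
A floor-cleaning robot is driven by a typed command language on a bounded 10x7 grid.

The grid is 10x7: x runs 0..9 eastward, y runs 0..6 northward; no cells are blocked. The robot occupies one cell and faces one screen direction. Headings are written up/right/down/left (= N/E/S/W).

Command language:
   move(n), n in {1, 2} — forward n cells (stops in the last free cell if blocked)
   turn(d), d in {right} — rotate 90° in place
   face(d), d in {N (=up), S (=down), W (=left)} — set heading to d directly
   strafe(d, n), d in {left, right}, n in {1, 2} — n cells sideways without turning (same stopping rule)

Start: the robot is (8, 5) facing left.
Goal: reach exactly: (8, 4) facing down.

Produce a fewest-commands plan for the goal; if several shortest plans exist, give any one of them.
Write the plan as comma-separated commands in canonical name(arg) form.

initial: (8, 5) facing left
[1] after strafe(left, 1): (8, 4) facing left
[2] after face(S): (8, 4) facing down
shorter routes all fall short; 2 is best.

strafe(left, 1), face(S)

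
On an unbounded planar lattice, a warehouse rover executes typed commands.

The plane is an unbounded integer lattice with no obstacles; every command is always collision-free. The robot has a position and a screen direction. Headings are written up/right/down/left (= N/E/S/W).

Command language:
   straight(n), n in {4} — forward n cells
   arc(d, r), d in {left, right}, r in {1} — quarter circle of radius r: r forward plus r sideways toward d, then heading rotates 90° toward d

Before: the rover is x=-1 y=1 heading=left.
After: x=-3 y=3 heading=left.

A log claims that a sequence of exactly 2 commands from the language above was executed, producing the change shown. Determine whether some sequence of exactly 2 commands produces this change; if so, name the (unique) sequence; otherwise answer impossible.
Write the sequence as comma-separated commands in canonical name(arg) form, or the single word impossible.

arc(right, 1), arc(left, 1)

key: order matters: swapping arc(right, 1) and arc(left, 1) lands elsewhere
initial: x=-1 y=1 heading=left
[1] after arc(right, 1): x=-2 y=2 heading=up
[2] after arc(left, 1): x=-3 y=3 heading=left
all 9 alternatives checked — unique.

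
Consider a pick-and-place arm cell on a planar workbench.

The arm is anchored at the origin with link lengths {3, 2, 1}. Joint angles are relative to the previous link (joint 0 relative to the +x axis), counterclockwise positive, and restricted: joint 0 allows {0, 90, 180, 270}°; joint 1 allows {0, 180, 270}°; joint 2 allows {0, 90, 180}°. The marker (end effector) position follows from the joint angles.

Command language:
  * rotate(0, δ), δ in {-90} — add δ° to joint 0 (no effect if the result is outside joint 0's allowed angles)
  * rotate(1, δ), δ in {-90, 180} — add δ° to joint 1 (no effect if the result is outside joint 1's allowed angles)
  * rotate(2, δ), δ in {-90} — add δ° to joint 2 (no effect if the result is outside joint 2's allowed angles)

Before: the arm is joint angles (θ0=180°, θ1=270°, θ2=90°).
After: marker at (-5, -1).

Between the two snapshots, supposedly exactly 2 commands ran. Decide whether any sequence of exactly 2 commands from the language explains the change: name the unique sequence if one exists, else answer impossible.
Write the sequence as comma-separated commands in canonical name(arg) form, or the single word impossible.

rotate(1, -90), rotate(1, 180)

key: order matters: swapping rotate(1, -90) and rotate(1, 180) lands elsewhere
initial: joint angles (θ0=180°, θ1=270°, θ2=90°)
1. rotate(1, -90) → joint angles (θ0=180°, θ1=180°, θ2=90°)
2. rotate(1, 180) → joint angles (θ0=180°, θ1=0°, θ2=90°)
uniquely the one of 16 2-step routes that fits.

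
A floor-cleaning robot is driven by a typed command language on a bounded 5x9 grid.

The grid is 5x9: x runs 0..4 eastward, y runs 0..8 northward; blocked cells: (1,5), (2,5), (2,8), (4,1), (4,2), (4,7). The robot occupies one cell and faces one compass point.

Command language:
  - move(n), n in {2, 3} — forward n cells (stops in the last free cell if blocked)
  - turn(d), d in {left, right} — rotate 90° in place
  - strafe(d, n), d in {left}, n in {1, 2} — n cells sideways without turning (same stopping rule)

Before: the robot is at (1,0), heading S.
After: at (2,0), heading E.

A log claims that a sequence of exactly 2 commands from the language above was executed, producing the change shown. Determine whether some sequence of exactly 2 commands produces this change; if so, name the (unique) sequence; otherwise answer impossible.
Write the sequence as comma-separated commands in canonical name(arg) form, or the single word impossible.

key: position moved to (2,0) AND the heading swung to E — translation plus rotation needed
t0: at (1,0), heading S
t=1 strafe(left, 1) ⇒ at (2,0), heading S
t=2 turn(left) ⇒ at (2,0), heading E
all 36 alternatives checked — unique.

strafe(left, 1), turn(left)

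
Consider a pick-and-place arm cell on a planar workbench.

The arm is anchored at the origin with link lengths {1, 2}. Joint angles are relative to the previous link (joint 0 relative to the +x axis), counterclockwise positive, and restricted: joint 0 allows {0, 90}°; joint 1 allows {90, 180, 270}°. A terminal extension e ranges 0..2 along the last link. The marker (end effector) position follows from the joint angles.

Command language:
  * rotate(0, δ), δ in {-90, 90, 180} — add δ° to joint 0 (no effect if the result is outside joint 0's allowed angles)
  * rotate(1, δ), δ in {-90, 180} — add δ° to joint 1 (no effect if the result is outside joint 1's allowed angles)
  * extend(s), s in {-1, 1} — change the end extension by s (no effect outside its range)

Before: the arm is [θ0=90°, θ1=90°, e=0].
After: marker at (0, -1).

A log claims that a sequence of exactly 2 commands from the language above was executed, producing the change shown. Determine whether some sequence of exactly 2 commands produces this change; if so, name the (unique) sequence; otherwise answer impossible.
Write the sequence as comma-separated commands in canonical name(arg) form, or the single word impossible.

key: order matters: swapping rotate(1, 180) and rotate(1, -90) lands elsewhere
t0: [θ0=90°, θ1=90°, e=0]
[1] after rotate(1, 180): [θ0=90°, θ1=270°, e=0]
[2] after rotate(1, -90): [θ0=90°, θ1=180°, e=0]
all 49 alternatives checked — unique.

rotate(1, 180), rotate(1, -90)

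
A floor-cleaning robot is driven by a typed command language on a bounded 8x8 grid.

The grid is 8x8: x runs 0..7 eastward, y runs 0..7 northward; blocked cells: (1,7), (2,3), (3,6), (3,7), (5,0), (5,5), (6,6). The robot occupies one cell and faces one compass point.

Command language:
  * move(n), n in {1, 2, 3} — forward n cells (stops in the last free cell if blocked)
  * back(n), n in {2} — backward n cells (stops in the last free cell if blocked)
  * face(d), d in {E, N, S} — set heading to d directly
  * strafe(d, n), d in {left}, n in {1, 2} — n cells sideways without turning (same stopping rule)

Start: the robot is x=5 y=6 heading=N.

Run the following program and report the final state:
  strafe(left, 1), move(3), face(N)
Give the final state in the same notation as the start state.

from: x=5 y=6 heading=N
t=1 strafe(left, 1) ⇒ x=4 y=6 heading=N
t=2 move(3) ⇒ x=4 y=7 heading=N
t=3 face(N) ⇒ x=4 y=7 heading=N

x=4 y=7 heading=N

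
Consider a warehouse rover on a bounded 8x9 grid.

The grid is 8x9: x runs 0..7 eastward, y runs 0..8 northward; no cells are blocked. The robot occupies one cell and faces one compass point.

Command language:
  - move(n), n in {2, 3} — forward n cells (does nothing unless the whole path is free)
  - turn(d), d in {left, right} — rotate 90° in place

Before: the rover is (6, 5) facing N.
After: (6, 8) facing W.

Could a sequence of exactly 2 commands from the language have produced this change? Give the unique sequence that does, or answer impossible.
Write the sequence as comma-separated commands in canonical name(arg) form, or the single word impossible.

move(3), turn(left)

key: running turn(left) before move(3) would end elsewhere — order is forced
t0: (6, 5) facing N
1. move(3) → (6, 8) facing N
2. turn(left) → (6, 8) facing W
all 16 alternatives checked — unique.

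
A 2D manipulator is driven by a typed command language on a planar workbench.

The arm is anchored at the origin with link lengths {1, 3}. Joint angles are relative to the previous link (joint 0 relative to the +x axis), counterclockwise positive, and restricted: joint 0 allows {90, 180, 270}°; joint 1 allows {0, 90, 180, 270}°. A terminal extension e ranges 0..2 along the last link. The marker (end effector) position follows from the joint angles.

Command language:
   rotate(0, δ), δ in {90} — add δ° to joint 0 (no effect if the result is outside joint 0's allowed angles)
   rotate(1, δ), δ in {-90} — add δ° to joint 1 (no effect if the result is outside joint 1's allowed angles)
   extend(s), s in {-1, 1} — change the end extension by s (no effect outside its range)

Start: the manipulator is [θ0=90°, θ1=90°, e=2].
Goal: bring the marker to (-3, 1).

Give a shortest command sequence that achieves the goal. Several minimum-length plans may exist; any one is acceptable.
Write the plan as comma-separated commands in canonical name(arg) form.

start: [θ0=90°, θ1=90°, e=2]
1. extend(-1) → [θ0=90°, θ1=90°, e=1]
2. extend(-1) → [θ0=90°, θ1=90°, e=0]
no 1-step plan works, so 2 is optimal.

extend(-1), extend(-1)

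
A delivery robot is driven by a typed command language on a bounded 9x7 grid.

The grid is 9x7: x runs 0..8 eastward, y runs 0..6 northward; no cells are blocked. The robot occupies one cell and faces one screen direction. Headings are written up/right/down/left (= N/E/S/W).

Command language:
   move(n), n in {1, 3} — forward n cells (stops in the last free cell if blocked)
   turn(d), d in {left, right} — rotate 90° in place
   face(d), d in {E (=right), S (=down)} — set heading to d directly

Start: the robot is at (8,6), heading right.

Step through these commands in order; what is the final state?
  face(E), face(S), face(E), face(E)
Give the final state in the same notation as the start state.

from: at (8,6), heading right
1. face(E) → at (8,6), heading right
2. face(S) → at (8,6), heading down
3. face(E) → at (8,6), heading right
4. face(E) → at (8,6), heading right

at (8,6), heading right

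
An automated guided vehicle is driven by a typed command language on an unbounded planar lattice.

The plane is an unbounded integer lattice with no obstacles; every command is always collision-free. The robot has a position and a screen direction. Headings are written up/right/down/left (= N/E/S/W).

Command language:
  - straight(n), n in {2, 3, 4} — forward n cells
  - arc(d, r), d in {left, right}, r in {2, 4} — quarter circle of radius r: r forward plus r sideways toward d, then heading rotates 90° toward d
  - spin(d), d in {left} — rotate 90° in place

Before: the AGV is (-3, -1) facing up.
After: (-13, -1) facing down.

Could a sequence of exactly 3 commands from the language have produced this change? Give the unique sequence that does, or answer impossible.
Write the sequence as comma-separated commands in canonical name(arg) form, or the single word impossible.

arc(left, 4), straight(2), arc(left, 4)

key: cell and facing (now S) both changed — the 3 commands mix motion and turning
t0: (-3, -1) facing up
1. arc(left, 4) → (-7, 3) facing left
2. straight(2) → (-9, 3) facing left
3. arc(left, 4) → (-13, -1) facing down
uniquely the one of 512 3-step routes that fits.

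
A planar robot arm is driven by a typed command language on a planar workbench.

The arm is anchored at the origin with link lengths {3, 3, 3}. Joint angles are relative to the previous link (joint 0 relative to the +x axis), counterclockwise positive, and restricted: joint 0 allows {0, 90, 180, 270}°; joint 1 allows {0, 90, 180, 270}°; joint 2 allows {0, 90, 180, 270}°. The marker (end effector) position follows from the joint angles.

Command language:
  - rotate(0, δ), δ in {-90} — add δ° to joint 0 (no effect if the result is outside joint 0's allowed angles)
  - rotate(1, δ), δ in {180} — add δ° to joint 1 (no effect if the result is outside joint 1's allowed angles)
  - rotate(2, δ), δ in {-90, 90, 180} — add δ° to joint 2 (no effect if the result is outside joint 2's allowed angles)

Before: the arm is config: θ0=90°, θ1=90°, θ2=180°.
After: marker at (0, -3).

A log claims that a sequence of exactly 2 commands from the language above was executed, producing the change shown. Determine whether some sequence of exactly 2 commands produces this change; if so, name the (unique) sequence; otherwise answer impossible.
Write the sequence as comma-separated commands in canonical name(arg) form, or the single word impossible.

begin: config: θ0=90°, θ1=90°, θ2=180°
step 1 (rotate(0, -90)): config: θ0=0°, θ1=90°, θ2=180°
step 2 (rotate(0, -90)): config: θ0=270°, θ1=90°, θ2=180°
no other 2-command option fits: unique.

rotate(0, -90), rotate(0, -90)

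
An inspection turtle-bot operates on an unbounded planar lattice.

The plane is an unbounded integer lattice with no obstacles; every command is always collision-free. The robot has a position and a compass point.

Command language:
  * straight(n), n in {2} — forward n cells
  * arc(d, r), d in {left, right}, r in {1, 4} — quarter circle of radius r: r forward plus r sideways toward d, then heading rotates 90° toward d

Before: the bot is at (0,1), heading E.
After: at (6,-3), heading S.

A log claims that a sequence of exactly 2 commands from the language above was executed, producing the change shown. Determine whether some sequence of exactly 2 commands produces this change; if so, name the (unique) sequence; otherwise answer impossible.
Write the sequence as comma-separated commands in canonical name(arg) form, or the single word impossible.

straight(2), arc(right, 4)

key: running arc(right, 4) before straight(2) would end elsewhere — order is forced
t0: at (0,1), heading E
1. straight(2) → at (2,1), heading E
2. arc(right, 4) → at (6,-3), heading S
no other 2-command option fits: unique.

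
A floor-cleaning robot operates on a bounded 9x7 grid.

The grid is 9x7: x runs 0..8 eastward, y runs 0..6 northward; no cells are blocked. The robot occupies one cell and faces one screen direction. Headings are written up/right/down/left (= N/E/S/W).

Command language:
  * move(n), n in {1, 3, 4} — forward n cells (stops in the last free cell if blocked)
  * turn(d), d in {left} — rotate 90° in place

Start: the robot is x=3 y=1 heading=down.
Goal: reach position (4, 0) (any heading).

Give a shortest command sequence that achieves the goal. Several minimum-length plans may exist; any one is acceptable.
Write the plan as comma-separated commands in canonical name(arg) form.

initial: x=3 y=1 heading=down
[1] after move(3): x=3 y=0 heading=down
[2] after turn(left): x=3 y=0 heading=right
[3] after move(1): x=4 y=0 heading=right
no 2-step plan works, so 3 is optimal.

move(3), turn(left), move(1)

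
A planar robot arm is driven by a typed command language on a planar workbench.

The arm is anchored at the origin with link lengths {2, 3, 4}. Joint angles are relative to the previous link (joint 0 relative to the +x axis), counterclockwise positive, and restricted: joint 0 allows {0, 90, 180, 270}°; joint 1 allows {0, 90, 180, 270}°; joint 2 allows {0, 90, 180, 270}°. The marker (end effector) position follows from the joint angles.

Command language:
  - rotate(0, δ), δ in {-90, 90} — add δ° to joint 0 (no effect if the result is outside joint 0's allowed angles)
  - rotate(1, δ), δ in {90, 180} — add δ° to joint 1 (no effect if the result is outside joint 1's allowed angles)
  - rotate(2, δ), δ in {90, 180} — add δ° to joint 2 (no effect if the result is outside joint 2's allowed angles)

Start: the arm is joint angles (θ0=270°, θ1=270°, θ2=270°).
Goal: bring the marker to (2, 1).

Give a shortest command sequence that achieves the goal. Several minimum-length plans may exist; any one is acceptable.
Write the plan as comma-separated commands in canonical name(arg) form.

rotate(0, 90), rotate(2, 90), rotate(2, 180)

initial: joint angles (θ0=270°, θ1=270°, θ2=270°)
step 1 (rotate(0, 90)): joint angles (θ0=0°, θ1=270°, θ2=270°)
step 2 (rotate(2, 90)): joint angles (θ0=0°, θ1=270°, θ2=0°)
step 3 (rotate(2, 180)): joint angles (θ0=0°, θ1=270°, θ2=180°)
no 2-step plan works, so 3 is optimal.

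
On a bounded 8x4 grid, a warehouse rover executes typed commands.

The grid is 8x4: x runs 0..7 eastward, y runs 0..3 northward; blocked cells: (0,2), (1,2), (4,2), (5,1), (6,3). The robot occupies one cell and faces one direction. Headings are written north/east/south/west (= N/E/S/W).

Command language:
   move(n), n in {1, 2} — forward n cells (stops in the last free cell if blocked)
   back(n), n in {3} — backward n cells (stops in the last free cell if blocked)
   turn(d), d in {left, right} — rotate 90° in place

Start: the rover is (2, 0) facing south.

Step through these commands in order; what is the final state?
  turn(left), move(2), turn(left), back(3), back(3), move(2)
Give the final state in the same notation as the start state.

initial: (2, 0) facing south
1. turn(left) → (2, 0) facing east
2. move(2) → (4, 0) facing east
3. turn(left) → (4, 0) facing north
4. back(3) → (4, 0) facing north
5. back(3) → (4, 0) facing north
6. move(2) → (4, 1) facing north

(4, 1) facing north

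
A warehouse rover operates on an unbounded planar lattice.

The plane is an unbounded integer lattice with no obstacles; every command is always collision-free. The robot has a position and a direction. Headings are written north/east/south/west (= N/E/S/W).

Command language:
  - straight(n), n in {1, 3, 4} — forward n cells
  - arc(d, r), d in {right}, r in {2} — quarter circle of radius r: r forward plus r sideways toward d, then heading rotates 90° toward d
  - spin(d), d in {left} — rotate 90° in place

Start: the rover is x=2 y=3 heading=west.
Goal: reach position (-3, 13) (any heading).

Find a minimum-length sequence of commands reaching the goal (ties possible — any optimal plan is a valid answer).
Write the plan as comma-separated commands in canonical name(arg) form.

straight(3), arc(right, 2), straight(4), straight(4)

from: x=2 y=3 heading=west
1. straight(3) → x=-1 y=3 heading=west
2. arc(right, 2) → x=-3 y=5 heading=north
3. straight(4) → x=-3 y=9 heading=north
4. straight(4) → x=-3 y=13 heading=north
shorter routes all fall short; 4 is best.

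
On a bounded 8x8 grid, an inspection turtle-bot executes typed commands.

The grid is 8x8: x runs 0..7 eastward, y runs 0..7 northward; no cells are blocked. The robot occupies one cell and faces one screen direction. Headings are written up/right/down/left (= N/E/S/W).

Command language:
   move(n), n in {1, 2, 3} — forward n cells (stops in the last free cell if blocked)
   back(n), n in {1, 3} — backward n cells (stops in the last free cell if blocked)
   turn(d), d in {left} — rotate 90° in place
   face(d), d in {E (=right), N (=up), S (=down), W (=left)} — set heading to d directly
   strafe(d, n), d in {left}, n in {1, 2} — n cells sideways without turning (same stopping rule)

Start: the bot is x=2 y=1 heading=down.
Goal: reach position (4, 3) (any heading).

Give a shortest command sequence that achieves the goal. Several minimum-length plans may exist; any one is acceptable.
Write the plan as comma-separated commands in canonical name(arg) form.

strafe(left, 2), back(3), move(1)

t0: x=2 y=1 heading=down
1. strafe(left, 2) → x=4 y=1 heading=down
2. back(3) → x=4 y=4 heading=down
3. move(1) → x=4 y=3 heading=down
nothing shorter than 3 reaches the goal.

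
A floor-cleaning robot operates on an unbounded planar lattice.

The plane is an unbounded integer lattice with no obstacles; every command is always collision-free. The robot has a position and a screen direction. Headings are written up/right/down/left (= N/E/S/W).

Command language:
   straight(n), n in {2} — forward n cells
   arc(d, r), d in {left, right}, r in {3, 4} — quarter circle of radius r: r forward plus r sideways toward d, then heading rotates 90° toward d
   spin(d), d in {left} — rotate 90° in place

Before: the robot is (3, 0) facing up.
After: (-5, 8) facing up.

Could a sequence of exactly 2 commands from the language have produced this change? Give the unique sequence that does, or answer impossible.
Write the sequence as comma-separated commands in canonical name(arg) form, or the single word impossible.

arc(left, 4), arc(right, 4)

key: running arc(right, 4) before arc(left, 4) would end elsewhere — order is forced
from: (3, 0) facing up
t=1 arc(left, 4) ⇒ (-1, 4) facing left
t=2 arc(right, 4) ⇒ (-5, 8) facing up
no other 2-command option fits: unique.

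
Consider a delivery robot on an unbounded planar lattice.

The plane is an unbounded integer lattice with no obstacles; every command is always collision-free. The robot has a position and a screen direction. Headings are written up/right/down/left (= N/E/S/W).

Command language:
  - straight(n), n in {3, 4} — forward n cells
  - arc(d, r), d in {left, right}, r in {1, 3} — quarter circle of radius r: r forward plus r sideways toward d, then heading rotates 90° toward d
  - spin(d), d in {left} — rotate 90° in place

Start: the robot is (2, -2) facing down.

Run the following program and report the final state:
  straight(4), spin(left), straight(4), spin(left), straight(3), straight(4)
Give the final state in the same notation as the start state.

from: (2, -2) facing down
[1] after straight(4): (2, -6) facing down
[2] after spin(left): (2, -6) facing right
[3] after straight(4): (6, -6) facing right
[4] after spin(left): (6, -6) facing up
[5] after straight(3): (6, -3) facing up
[6] after straight(4): (6, 1) facing up

(6, 1) facing up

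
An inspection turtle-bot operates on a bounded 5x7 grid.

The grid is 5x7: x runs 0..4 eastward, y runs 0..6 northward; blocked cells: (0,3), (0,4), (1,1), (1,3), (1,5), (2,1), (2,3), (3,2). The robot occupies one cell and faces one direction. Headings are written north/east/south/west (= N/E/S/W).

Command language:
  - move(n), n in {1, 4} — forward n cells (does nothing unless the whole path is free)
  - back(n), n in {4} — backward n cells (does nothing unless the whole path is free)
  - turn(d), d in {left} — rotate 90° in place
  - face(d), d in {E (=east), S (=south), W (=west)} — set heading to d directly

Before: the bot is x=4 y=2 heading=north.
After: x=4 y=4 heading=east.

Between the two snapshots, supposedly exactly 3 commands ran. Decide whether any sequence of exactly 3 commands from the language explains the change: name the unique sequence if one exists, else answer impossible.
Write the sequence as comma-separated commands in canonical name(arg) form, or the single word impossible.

move(1), move(1), face(E)

key: running face(E) before move(1) would end elsewhere — order is forced
start: x=4 y=2 heading=north
1. move(1) → x=4 y=3 heading=north
2. move(1) → x=4 y=4 heading=north
3. face(E) → x=4 y=4 heading=east
all 343 alternatives checked — unique.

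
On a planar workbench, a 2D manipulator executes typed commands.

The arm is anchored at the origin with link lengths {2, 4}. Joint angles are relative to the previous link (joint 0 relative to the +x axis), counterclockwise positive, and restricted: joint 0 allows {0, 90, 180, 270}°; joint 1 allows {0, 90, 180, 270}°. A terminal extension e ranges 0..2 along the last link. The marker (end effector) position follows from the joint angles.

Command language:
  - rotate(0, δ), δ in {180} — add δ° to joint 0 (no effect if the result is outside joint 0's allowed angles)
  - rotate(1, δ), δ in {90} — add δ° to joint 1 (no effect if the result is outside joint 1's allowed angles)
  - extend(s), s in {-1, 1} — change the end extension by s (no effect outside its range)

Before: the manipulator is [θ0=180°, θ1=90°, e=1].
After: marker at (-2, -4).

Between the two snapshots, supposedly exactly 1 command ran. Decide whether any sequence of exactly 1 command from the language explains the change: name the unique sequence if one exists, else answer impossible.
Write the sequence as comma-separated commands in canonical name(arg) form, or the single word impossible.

extend(-1)

initial: [θ0=180°, θ1=90°, e=1]
[1] after extend(-1): [θ0=180°, θ1=90°, e=0]
uniquely the one of 4 1-step routes that fits.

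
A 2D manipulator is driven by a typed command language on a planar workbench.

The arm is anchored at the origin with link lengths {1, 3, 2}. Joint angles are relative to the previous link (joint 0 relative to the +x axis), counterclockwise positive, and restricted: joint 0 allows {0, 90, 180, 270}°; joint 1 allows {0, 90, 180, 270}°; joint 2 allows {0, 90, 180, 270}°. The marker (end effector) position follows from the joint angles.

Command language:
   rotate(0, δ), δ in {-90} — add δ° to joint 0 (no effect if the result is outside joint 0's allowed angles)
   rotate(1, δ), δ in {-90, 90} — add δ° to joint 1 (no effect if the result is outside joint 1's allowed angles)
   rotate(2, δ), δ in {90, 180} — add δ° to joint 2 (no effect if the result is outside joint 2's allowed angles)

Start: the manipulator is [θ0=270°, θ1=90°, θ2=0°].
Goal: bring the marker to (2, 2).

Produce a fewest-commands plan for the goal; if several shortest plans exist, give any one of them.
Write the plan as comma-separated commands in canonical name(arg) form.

rotate(1, 90), rotate(2, 180), rotate(2, 90)

begin: [θ0=270°, θ1=90°, θ2=0°]
step 1 (rotate(1, 90)): [θ0=270°, θ1=180°, θ2=0°]
step 2 (rotate(2, 180)): [θ0=270°, θ1=180°, θ2=180°]
step 3 (rotate(2, 90)): [θ0=270°, θ1=180°, θ2=270°]
minimal: 3 command(s), checked below 3.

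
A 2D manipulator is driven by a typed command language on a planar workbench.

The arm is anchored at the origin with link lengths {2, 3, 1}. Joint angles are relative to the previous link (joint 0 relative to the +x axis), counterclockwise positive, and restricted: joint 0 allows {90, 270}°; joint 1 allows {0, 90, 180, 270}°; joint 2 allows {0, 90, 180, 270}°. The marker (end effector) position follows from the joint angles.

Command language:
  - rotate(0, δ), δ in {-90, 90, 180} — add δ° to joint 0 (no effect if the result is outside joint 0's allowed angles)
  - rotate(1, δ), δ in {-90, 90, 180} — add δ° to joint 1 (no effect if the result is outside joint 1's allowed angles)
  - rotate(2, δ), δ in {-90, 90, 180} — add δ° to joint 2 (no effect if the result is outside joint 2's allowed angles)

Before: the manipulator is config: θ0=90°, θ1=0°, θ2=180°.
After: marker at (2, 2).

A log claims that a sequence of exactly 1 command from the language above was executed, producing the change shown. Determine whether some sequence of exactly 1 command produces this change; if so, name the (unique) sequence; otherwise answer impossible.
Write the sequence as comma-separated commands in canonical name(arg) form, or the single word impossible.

rotate(1, -90)

start: config: θ0=90°, θ1=0°, θ2=180°
[1] after rotate(1, -90): config: θ0=90°, θ1=270°, θ2=180°
no rival 1-sequence matches.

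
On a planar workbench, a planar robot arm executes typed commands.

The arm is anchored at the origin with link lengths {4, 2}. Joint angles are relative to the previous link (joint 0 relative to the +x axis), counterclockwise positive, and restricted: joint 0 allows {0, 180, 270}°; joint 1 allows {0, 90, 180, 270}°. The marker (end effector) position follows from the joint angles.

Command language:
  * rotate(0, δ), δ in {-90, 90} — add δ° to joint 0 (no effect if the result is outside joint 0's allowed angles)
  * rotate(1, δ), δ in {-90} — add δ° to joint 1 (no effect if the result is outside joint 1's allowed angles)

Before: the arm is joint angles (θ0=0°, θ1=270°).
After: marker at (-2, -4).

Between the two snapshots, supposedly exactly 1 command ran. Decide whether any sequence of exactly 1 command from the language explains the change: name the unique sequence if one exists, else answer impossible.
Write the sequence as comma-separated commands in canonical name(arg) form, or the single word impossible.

rotate(0, -90)

start: joint angles (θ0=0°, θ1=270°)
t=1 rotate(0, -90) ⇒ joint angles (θ0=270°, θ1=270°)
uniquely the one of 3 1-step routes that fits.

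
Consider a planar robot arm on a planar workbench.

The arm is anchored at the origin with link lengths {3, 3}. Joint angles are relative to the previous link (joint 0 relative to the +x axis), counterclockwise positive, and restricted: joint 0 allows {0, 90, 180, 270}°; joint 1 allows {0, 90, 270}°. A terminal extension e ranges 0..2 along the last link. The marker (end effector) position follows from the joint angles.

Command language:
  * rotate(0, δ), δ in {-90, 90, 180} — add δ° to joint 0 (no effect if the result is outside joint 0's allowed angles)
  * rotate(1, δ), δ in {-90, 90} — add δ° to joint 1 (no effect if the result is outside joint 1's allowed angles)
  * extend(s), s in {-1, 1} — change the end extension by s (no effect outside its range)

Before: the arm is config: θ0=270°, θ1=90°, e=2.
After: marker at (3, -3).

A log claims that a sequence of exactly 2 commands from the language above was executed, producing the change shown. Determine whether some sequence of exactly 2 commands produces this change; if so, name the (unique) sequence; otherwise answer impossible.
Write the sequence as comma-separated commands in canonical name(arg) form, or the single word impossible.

extend(-1), extend(-1)

begin: config: θ0=270°, θ1=90°, e=2
[1] after extend(-1): config: θ0=270°, θ1=90°, e=1
[2] after extend(-1): config: θ0=270°, θ1=90°, e=0
uniquely the one of 49 2-step routes that fits.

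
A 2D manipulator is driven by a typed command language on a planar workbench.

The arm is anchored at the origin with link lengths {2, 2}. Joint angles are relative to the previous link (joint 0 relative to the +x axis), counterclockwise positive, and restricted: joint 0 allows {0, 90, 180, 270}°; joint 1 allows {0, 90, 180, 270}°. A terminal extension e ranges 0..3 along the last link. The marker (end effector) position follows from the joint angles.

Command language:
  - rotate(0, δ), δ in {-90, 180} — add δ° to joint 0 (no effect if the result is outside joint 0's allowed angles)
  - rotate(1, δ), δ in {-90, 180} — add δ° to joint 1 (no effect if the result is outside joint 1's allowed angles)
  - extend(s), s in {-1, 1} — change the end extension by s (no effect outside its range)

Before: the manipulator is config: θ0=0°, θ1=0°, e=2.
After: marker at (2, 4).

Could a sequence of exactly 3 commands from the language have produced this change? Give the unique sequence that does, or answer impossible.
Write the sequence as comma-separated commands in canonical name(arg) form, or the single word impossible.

rotate(1, -90), rotate(1, -90), rotate(1, -90)

initial: config: θ0=0°, θ1=0°, e=2
step 1 (rotate(1, -90)): config: θ0=0°, θ1=270°, e=2
step 2 (rotate(1, -90)): config: θ0=0°, θ1=180°, e=2
step 3 (rotate(1, -90)): config: θ0=0°, θ1=90°, e=2
all 216 alternatives checked — unique.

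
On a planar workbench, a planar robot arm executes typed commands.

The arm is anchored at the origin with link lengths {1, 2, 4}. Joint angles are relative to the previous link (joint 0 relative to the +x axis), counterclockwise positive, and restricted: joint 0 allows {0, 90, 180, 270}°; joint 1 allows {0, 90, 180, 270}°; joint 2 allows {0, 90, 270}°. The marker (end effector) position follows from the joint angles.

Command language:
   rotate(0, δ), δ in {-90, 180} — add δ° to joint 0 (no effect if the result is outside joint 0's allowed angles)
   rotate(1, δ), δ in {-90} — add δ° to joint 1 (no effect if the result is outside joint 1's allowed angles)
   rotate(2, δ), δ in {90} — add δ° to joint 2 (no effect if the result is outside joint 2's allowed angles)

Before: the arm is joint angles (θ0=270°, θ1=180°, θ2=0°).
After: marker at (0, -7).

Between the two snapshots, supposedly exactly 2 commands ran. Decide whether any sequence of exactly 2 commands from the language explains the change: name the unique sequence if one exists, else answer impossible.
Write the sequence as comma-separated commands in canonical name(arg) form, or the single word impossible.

rotate(1, -90), rotate(1, -90)

begin: joint angles (θ0=270°, θ1=180°, θ2=0°)
1. rotate(1, -90) → joint angles (θ0=270°, θ1=90°, θ2=0°)
2. rotate(1, -90) → joint angles (θ0=270°, θ1=0°, θ2=0°)
all 16 alternatives checked — unique.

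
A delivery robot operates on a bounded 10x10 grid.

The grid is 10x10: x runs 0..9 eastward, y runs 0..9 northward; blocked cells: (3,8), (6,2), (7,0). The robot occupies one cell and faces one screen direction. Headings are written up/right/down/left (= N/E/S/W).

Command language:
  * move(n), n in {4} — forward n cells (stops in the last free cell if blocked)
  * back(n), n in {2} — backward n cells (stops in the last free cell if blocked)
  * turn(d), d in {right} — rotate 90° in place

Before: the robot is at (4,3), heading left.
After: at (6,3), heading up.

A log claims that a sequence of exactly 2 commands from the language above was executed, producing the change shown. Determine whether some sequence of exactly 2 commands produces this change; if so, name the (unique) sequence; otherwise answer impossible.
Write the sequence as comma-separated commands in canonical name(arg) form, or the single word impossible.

key: cell and facing (now N) both changed — the 2 commands mix motion and turning
start: at (4,3), heading left
t=1 back(2) ⇒ at (6,3), heading left
t=2 turn(right) ⇒ at (6,3), heading up
all 9 alternatives checked — unique.

back(2), turn(right)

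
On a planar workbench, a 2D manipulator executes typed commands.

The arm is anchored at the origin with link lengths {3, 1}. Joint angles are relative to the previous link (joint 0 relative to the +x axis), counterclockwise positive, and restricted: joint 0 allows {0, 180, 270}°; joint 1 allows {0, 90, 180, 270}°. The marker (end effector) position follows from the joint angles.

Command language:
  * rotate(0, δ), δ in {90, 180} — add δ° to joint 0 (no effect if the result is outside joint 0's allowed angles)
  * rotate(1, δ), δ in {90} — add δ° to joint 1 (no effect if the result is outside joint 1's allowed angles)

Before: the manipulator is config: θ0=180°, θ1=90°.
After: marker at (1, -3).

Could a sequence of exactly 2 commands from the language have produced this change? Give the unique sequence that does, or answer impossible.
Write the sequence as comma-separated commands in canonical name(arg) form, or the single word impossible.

rotate(0, 90), rotate(0, 180)

key: order matters: swapping rotate(0, 90) and rotate(0, 180) lands elsewhere
from: config: θ0=180°, θ1=90°
1. rotate(0, 90) → config: θ0=270°, θ1=90°
2. rotate(0, 180) → config: θ0=270°, θ1=90°
no other 2-command option fits: unique.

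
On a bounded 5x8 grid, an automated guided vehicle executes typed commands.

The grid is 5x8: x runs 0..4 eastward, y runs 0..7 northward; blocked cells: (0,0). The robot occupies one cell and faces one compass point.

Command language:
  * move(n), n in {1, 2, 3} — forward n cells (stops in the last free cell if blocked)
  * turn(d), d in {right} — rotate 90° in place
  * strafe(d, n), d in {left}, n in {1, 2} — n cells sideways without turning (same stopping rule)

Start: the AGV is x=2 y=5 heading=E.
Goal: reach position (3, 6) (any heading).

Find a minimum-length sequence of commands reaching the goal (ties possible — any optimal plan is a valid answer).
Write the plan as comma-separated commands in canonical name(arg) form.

move(1), strafe(left, 1)

start: x=2 y=5 heading=E
[1] after move(1): x=3 y=5 heading=E
[2] after strafe(left, 1): x=3 y=6 heading=E
nothing shorter than 2 reaches the goal.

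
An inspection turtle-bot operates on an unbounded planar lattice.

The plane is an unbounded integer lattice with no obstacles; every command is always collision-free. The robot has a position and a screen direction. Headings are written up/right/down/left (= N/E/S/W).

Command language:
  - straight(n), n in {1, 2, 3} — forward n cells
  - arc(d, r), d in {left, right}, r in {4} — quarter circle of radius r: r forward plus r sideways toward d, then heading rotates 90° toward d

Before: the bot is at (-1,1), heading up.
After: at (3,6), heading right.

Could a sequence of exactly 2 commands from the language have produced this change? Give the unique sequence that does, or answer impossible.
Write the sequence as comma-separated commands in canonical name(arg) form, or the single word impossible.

key: order matters: swapping straight(1) and arc(right, 4) lands elsewhere
begin: at (-1,1), heading up
[1] after straight(1): at (-1,2), heading up
[2] after arc(right, 4): at (3,6), heading right
uniquely the one of 25 2-step routes that fits.

straight(1), arc(right, 4)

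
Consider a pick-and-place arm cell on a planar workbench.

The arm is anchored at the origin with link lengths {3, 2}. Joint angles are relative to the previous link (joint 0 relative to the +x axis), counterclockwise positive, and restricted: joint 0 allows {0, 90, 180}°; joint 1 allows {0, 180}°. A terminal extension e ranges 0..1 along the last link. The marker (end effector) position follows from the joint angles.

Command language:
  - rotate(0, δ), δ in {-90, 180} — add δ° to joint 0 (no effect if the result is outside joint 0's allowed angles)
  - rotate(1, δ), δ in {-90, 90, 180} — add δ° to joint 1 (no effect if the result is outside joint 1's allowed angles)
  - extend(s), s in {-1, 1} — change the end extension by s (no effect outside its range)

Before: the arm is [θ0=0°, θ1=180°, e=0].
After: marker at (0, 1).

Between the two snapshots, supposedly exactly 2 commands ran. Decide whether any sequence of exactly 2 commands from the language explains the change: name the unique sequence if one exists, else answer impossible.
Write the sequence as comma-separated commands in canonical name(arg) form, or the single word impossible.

rotate(0, 180), rotate(0, -90)

key: order matters: swapping rotate(0, 180) and rotate(0, -90) lands elsewhere
start: [θ0=0°, θ1=180°, e=0]
step 1 (rotate(0, 180)): [θ0=180°, θ1=180°, e=0]
step 2 (rotate(0, -90)): [θ0=90°, θ1=180°, e=0]
no rival 2-sequence matches.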